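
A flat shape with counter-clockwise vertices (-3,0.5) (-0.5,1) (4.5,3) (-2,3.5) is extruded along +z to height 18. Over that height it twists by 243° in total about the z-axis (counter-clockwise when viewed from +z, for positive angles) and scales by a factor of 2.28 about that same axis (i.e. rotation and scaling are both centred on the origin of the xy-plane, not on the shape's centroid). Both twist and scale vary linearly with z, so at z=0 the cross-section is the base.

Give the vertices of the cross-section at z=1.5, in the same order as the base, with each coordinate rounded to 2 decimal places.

t = z/height = 1.5/18 = 0.0833333
s = 1 + (scale-1)·z/height = 1 + (2.28-1)·1.5/18 = 1.106667
θ = twist·z/height = 243°·1.5/18 = 20.2500° = 0.353429 rad
cos θ = 0.938191, sin θ = 0.346117 (intermediates below are computed at full precision and shown rounded to 5 d.p.)
v1: (-3,0.5) → rotate → (-2.98763,-0.56926) → ×s → (-3.30631,-0.62998) → (-3.31,-0.63)
v2: (-0.5,1) → rotate → (-0.81521,0.76513) → ×s → (-0.90217,0.84675) → (-0.90,0.85)
v3: (4.5,3) → rotate → (3.18351,4.37210) → ×s → (3.52308,4.83846) → (3.52,4.84)
v4: (-2,3.5) → rotate → (-3.08779,2.59144) → ×s → (-3.41716,2.86786) → (-3.42,2.87)

Cross-section at z=1.5: (-3.31,-0.63) (-0.90,0.85) (3.52,4.84) (-3.42,2.87)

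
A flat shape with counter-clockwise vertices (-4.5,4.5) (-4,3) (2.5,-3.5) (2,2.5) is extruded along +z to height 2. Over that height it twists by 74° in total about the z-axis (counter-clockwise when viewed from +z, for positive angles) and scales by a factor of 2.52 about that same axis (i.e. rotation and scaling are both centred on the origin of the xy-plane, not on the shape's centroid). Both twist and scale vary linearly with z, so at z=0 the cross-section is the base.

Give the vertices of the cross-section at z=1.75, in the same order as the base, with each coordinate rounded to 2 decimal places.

t = z/height = 1.75/2 = 0.875
s = 1 + (scale-1)·z/height = 1 + (2.52-1)·1.75/2 = 2.330000
θ = twist·z/height = 74°·1.75/2 = 64.7500° = 1.130101 rad
cos θ = 0.426569, sin θ = 0.904455 (intermediates below are computed at full precision and shown rounded to 5 d.p.)
v1: (-4.5,4.5) → rotate → (-5.98961,-2.15049) → ×s → (-13.95579,-5.01064) → (-13.96,-5.01)
v2: (-4,3) → rotate → (-4.41964,-2.33811) → ×s → (-10.29776,-5.44781) → (-10.30,-5.45)
v3: (2.5,-3.5) → rotate → (4.23201,0.76815) → ×s → (9.86059,1.78978) → (9.86,1.79)
v4: (2,2.5) → rotate → (-1.40800,2.87533) → ×s → (-3.28064,6.69952) → (-3.28,6.70)

Cross-section at z=1.75: (-13.96,-5.01) (-10.30,-5.45) (9.86,1.79) (-3.28,6.70)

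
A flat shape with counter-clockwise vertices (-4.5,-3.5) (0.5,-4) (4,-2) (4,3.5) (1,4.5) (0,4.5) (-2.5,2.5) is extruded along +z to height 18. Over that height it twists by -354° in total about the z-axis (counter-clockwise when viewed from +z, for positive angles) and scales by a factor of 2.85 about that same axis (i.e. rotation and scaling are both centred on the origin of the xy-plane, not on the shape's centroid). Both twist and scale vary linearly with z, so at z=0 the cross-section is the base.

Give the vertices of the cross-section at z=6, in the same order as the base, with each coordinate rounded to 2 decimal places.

t = z/height = 6/18 = 0.333333
s = 1 + (scale-1)·z/height = 1 + (2.85-1)·6/18 = 1.616667
θ = twist·z/height = -354°·6/18 = -118.0000° = -2.059489 rad
cos θ = -0.469472, sin θ = -0.882948 (intermediates below are computed at full precision and shown rounded to 5 d.p.)
v1: (-4.5,-3.5) → rotate → (-0.97769,5.61641) → ×s → (-1.58061,9.07987) → (-1.58,9.08)
v2: (0.5,-4) → rotate → (-3.76653,1.43641) → ×s → (-6.08922,2.32220) → (-6.09,2.32)
v3: (4,-2) → rotate → (-3.64378,-2.59285) → ×s → (-5.89078,-4.19177) → (-5.89,-4.19)
v4: (4,3.5) → rotate → (1.21243,-5.17494) → ×s → (1.96010,-8.36615) → (1.96,-8.37)
v5: (1,4.5) → rotate → (3.50379,-2.99557) → ×s → (5.66446,-4.84284) → (5.66,-4.84)
v6: (0,4.5) → rotate → (3.97326,-2.11262) → ×s → (6.42344,-3.41541) → (6.42,-3.42)
v7: (-2.5,2.5) → rotate → (3.38105,1.03369) → ×s → (5.46603,1.67113) → (5.47,1.67)

Cross-section at z=6: (-1.58,9.08) (-6.09,2.32) (-5.89,-4.19) (1.96,-8.37) (5.66,-4.84) (6.42,-3.42) (5.47,1.67)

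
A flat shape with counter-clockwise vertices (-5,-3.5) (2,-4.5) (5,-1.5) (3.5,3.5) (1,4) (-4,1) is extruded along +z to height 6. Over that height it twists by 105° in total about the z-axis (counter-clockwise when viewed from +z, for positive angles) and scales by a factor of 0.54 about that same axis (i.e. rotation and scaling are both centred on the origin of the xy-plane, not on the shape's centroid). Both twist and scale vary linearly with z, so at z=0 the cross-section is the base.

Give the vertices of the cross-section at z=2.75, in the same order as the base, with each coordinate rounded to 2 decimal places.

Cross-section at z=2.75: (-0.58,-4.78) (3.70,-1.20) (3.52,2.15) (-0.21,3.90) (-1.82,2.69) (-2.69,-1.82)

t = z/height = 2.75/6 = 0.458333
s = 1 + (scale-1)·z/height = 1 + (0.54-1)·2.75/6 = 0.789167
θ = twist·z/height = 105°·2.75/6 = 48.1250° = 0.839940 rad
cos θ = 0.667508, sin θ = 0.744603 (intermediates below are computed at full precision and shown rounded to 5 d.p.)
v1: (-5,-3.5) → rotate → (-0.73143,-6.05929) → ×s → (-0.57722,-4.78179) → (-0.58,-4.78)
v2: (2,-4.5) → rotate → (4.68573,-1.51458) → ×s → (3.69782,-1.19526) → (3.70,-1.20)
v3: (5,-1.5) → rotate → (4.45444,2.72175) → ×s → (3.51530,2.14792) → (3.52,2.15)
v4: (3.5,3.5) → rotate → (-0.26983,4.94239) → ×s → (-0.21294,3.90037) → (-0.21,3.90)
v5: (1,4) → rotate → (-2.31090,3.41463) → ×s → (-1.82369,2.69472) → (-1.82,2.69)
v6: (-4,1) → rotate → (-3.41463,-2.31090) → ×s → (-2.69472,-1.82369) → (-2.69,-1.82)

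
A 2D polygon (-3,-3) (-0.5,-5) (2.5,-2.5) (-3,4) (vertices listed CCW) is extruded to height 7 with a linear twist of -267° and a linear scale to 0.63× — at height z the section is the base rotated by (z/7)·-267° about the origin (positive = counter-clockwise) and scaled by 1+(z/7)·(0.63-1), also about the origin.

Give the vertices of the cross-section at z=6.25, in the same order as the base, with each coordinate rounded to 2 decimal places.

t = z/height = 6.25/7 = 0.892857
s = 1 + (scale-1)·z/height = 1 + (0.63-1)·6.25/7 = 0.669643
θ = twist·z/height = -267°·6.25/7 = -238.3929° = -4.160740 rad
cos θ = -0.524092, sin θ = 0.851662 (intermediates below are computed at full precision and shown rounded to 5 d.p.)
v1: (-3,-3) → rotate → (4.12726,-0.98271) → ×s → (2.76379,-0.65806) → (2.76,-0.66)
v2: (-0.5,-5) → rotate → (4.52035,2.19463) → ×s → (3.02702,1.46962) → (3.03,1.47)
v3: (2.5,-2.5) → rotate → (0.81892,3.43938) → ×s → (0.54839,2.30316) → (0.55,2.30)
v4: (-3,4) → rotate → (-1.83437,-4.65135) → ×s → (-1.22837,-3.11475) → (-1.23,-3.11)

Cross-section at z=6.25: (2.76,-0.66) (3.03,1.47) (0.55,2.30) (-1.23,-3.11)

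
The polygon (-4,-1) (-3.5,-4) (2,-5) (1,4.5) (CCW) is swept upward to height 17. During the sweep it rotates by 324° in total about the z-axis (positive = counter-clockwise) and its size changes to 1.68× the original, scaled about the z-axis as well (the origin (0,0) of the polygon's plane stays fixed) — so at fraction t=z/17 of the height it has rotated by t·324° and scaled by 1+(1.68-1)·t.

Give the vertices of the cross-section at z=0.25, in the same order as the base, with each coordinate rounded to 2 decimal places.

Cross-section at z=0.25: (-3.94,-1.34) (-3.19,-4.32) (2.43,-4.86) (0.63,4.61)

t = z/height = 0.25/17 = 0.0147059
s = 1 + (scale-1)·z/height = 1 + (1.68-1)·0.25/17 = 1.010000
θ = twist·z/height = 324°·0.25/17 = 4.7647° = 0.083160 rad
cos θ = 0.996544, sin θ = 0.083064 (intermediates below are computed at full precision and shown rounded to 5 d.p.)
v1: (-4,-1) → rotate → (-3.90311,-1.32880) → ×s → (-3.94214,-1.34209) → (-3.94,-1.34)
v2: (-3.5,-4) → rotate → (-3.15565,-4.27690) → ×s → (-3.18721,-4.31967) → (-3.19,-4.32)
v3: (2,-5) → rotate → (2.40841,-4.81659) → ×s → (2.43249,-4.86476) → (2.43,-4.86)
v4: (1,4.5) → rotate → (0.62276,4.56751) → ×s → (0.62898,4.61319) → (0.63,4.61)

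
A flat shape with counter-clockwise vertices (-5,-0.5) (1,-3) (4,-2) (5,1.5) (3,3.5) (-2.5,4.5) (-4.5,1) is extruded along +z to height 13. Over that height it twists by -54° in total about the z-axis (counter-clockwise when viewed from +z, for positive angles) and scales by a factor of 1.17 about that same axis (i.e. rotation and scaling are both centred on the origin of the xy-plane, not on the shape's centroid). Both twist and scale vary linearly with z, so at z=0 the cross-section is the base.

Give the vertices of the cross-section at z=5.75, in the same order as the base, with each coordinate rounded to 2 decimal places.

t = z/height = 5.75/13 = 0.442308
s = 1 + (scale-1)·z/height = 1 + (1.17-1)·5.75/13 = 1.075192
θ = twist·z/height = -54°·5.75/13 = -23.8846° = -0.416865 rad
cos θ = 0.914363, sin θ = -0.404896 (intermediates below are computed at full precision and shown rounded to 5 d.p.)
v1: (-5,-0.5) → rotate → (-4.77426,1.56730) → ×s → (-5.13325,1.68515) → (-5.13,1.69)
v2: (1,-3) → rotate → (-0.30033,-3.14798) → ×s → (-0.32291,-3.38469) → (-0.32,-3.38)
v3: (4,-2) → rotate → (2.84766,-3.44831) → ×s → (3.06178,-3.70760) → (3.06,-3.71)
v4: (5,1.5) → rotate → (5.17916,-0.65294) → ×s → (5.56859,-0.70203) → (5.57,-0.70)
v5: (3,3.5) → rotate → (4.16022,1.98558) → ×s → (4.47304,2.13488) → (4.47,2.13)
v6: (-2.5,4.5) → rotate → (-0.46387,5.12687) → ×s → (-0.49875,5.51237) → (-0.50,5.51)
v7: (-4.5,1) → rotate → (-3.70974,2.73640) → ×s → (-3.98868,2.94215) → (-3.99,2.94)

Cross-section at z=5.75: (-5.13,1.69) (-0.32,-3.38) (3.06,-3.71) (5.57,-0.70) (4.47,2.13) (-0.50,5.51) (-3.99,2.94)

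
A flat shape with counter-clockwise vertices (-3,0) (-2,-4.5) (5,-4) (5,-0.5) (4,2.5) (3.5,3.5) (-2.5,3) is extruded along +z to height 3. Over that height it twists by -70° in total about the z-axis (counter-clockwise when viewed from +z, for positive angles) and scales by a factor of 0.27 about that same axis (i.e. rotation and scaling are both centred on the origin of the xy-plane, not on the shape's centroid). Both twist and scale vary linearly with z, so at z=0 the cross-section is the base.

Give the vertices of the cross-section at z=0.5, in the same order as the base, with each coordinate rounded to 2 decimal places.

Cross-section at z=0.5: (-2.58,0.53) (-2.52,-3.52) (3.59,-4.33) (4.21,-1.32) (3.88,1.44) (3.63,2.39) (-1.62,3.02)

t = z/height = 0.5/3 = 0.166667
s = 1 + (scale-1)·z/height = 1 + (0.27-1)·0.5/3 = 0.878333
θ = twist·z/height = -70°·0.5/3 = -11.6667° = -0.203622 rad
cos θ = 0.979341, sin θ = -0.202218 (intermediates below are computed at full precision and shown rounded to 5 d.p.)
v1: (-3,0) → rotate → (-2.93802,0.60665) → ×s → (-2.58056,0.53284) → (-2.58,0.53)
v2: (-2,-4.5) → rotate → (-2.86866,-4.00260) → ×s → (-2.51964,-3.51561) → (-2.52,-3.52)
v3: (5,-4) → rotate → (4.08783,-4.92845) → ×s → (3.59048,-4.32882) → (3.59,-4.33)
v4: (5,-0.5) → rotate → (4.79559,-1.50076) → ×s → (4.21213,-1.31817) → (4.21,-1.32)
v5: (4,2.5) → rotate → (4.42291,1.63948) → ×s → (3.88479,1.44001) → (3.88,1.44)
v6: (3.5,3.5) → rotate → (4.13545,2.71993) → ×s → (3.63231,2.38901) → (3.63,2.39)
v7: (-2.5,3) → rotate → (-1.84170,3.44357) → ×s → (-1.61763,3.02460) → (-1.62,3.02)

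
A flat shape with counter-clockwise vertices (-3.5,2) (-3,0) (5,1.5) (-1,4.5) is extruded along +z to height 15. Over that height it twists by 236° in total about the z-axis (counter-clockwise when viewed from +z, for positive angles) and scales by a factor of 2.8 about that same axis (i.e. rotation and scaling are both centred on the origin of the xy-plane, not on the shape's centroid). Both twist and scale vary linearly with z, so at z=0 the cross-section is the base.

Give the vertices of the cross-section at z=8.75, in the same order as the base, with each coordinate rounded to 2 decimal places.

t = z/height = 8.75/15 = 0.583333
s = 1 + (scale-1)·z/height = 1 + (2.8-1)·8.75/15 = 2.050000
θ = twist·z/height = 236°·8.75/15 = 137.6667° = 2.402737 rad
cos θ = -0.739239, sin θ = 0.673443 (intermediates below are computed at full precision and shown rounded to 5 d.p.)
v1: (-3.5,2) → rotate → (1.24045,-3.83553) → ×s → (2.54293,-7.86283) → (2.54,-7.86)
v2: (-3,0) → rotate → (2.21772,-2.02033) → ×s → (4.54632,-4.14167) → (4.55,-4.14)
v3: (5,1.5) → rotate → (-4.70636,2.25835) → ×s → (-9.64804,4.62963) → (-9.65,4.63)
v4: (-1,4.5) → rotate → (-2.29125,-4.00002) → ×s → (-4.69707,-8.20004) → (-4.70,-8.20)

Cross-section at z=8.75: (2.54,-7.86) (4.55,-4.14) (-9.65,4.63) (-4.70,-8.20)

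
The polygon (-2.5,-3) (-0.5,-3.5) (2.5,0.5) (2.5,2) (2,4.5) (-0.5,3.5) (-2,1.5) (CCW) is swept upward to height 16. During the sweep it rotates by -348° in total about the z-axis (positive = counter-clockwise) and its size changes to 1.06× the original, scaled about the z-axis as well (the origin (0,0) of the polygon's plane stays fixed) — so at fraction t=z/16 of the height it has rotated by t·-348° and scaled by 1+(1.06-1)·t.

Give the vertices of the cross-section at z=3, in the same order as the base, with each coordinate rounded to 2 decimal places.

t = z/height = 3/16 = 0.1875
s = 1 + (scale-1)·z/height = 1 + (1.06-1)·3/16 = 1.011250
θ = twist·z/height = -348°·3/16 = -65.2500° = -1.138827 rad
cos θ = 0.418660, sin θ = -0.908143 (intermediates below are computed at full precision and shown rounded to 5 d.p.)
v1: (-2.5,-3) → rotate → (-3.77108,1.01438) → ×s → (-3.81350,1.02579) → (-3.81,1.03)
v2: (-0.5,-3.5) → rotate → (-3.38783,-1.01124) → ×s → (-3.42594,-1.02261) → (-3.43,-1.02)
v3: (2.5,0.5) → rotate → (1.50072,-2.06103) → ×s → (1.51760,-2.08421) → (1.52,-2.08)
v4: (2.5,2) → rotate → (2.86294,-1.43304) → ×s → (2.89514,-1.44916) → (2.90,-1.45)
v5: (2,4.5) → rotate → (4.92396,0.06768) → ×s → (4.97936,0.06844) → (4.98,0.07)
v6: (-0.5,3.5) → rotate → (2.96917,1.91938) → ×s → (3.00257,1.94097) → (3.00,1.94)
v7: (-2,1.5) → rotate → (0.52490,2.44428) → ×s → (0.53080,2.47177) → (0.53,2.47)

Cross-section at z=3: (-3.81,1.03) (-3.43,-1.02) (1.52,-2.08) (2.90,-1.45) (4.98,0.07) (3.00,1.94) (0.53,2.47)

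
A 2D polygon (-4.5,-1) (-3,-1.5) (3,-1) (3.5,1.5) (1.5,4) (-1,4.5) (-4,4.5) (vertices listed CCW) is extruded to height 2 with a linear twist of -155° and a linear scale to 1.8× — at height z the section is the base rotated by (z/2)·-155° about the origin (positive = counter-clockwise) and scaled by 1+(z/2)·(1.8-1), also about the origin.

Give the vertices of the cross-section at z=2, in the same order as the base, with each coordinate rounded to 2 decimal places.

Cross-section at z=2: (6.58,5.05) (3.75,4.73) (-5.65,-0.65) (-4.57,-5.11) (0.60,-7.67) (5.05,-6.58) (9.95,-4.30)

t = z/height = 2/2 = 1
s = 1 + (scale-1)·z/height = 1 + (1.8-1)·2/2 = 1.800000
θ = twist·z/height = -155°·2/2 = -155.0000° = -2.705260 rad
cos θ = -0.906308, sin θ = -0.422618 (intermediates below are computed at full precision and shown rounded to 5 d.p.)
v1: (-4.5,-1) → rotate → (3.65577,2.80809) → ×s → (6.58038,5.05456) → (6.58,5.05)
v2: (-3,-1.5) → rotate → (2.08500,2.62732) → ×s → (3.75299,4.72917) → (3.75,4.73)
v3: (3,-1) → rotate → (-3.14154,-0.36155) → ×s → (-5.65477,-0.65078) → (-5.65,-0.65)
v4: (3.5,1.5) → rotate → (-2.53815,-2.83863) → ×s → (-4.56867,-5.10953) → (-4.57,-5.11)
v5: (1.5,4) → rotate → (0.33101,-4.25916) → ×s → (0.59582,-7.66649) → (0.60,-7.67)
v6: (-1,4.5) → rotate → (2.80809,-3.65577) → ×s → (5.05456,-6.58038) → (5.05,-6.58)
v7: (-4,4.5) → rotate → (5.52701,-2.38791) → ×s → (9.94862,-4.29824) → (9.95,-4.30)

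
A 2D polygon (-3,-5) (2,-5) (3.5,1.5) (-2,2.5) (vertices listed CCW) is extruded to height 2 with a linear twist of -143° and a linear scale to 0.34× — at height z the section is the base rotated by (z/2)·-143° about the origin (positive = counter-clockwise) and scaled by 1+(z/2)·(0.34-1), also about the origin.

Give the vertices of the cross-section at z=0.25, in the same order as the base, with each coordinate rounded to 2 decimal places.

t = z/height = 0.25/2 = 0.125
s = 1 + (scale-1)·z/height = 1 + (0.34-1)·0.25/2 = 0.917500
θ = twist·z/height = -143°·0.25/2 = -17.8750° = -0.311978 rad
cos θ = 0.951728, sin θ = -0.306941 (intermediates below are computed at full precision and shown rounded to 5 d.p.)
v1: (-3,-5) → rotate → (-4.38989,-3.83782) → ×s → (-4.02773,-3.52120) → (-4.03,-3.52)
v2: (2,-5) → rotate → (0.36875,-5.37252) → ×s → (0.33833,-4.92929) → (0.34,-4.93)
v3: (3.5,1.5) → rotate → (3.79146,0.35330) → ×s → (3.47867,0.32415) → (3.48,0.32)
v4: (-2,2.5) → rotate → (-1.13610,2.99320) → ×s → (-1.04237,2.74626) → (-1.04,2.75)

Cross-section at z=0.25: (-4.03,-3.52) (0.34,-4.93) (3.48,0.32) (-1.04,2.75)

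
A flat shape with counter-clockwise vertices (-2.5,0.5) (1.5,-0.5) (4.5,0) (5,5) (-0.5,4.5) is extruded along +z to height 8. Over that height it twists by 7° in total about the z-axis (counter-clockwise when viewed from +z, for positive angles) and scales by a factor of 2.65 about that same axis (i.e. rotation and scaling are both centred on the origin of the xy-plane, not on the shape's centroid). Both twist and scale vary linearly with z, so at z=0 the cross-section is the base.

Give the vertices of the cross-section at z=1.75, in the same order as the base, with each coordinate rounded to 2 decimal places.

t = z/height = 1.75/8 = 0.21875
s = 1 + (scale-1)·z/height = 1 + (2.65-1)·1.75/8 = 1.360938
θ = twist·z/height = 7°·1.75/8 = 1.5313° = 0.026725 rad
cos θ = 0.999643, sin θ = 0.026722 (intermediates below are computed at full precision and shown rounded to 5 d.p.)
v1: (-2.5,0.5) → rotate → (-2.51247,0.43302) → ×s → (-3.41931,0.58931) → (-3.42,0.59)
v2: (1.5,-0.5) → rotate → (1.51283,-0.45974) → ×s → (2.05886,-0.62567) → (2.06,-0.63)
v3: (4.5,0) → rotate → (4.49839,0.12025) → ×s → (6.12203,0.16365) → (6.12,0.16)
v4: (5,5) → rotate → (4.86460,5.13183) → ×s → (6.62042,6.98409) → (6.62,6.98)
v5: (-0.5,4.5) → rotate → (-0.62007,4.48503) → ×s → (-0.84388,6.10385) → (-0.84,6.10)

Cross-section at z=1.75: (-3.42,0.59) (2.06,-0.63) (6.12,0.16) (6.62,6.98) (-0.84,6.10)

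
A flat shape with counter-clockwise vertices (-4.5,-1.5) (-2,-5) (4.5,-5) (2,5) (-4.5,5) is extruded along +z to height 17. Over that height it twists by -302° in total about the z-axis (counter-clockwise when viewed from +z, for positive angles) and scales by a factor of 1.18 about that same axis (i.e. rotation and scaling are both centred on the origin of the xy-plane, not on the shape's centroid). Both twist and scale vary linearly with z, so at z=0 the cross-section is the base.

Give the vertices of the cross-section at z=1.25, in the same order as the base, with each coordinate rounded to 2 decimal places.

t = z/height = 1.25/17 = 0.0735294
s = 1 + (scale-1)·z/height = 1 + (1.18-1)·1.25/17 = 1.013235
θ = twist·z/height = -302°·1.25/17 = -22.2059° = -0.387566 rad
cos θ = 0.925832, sin θ = -0.377936 (intermediates below are computed at full precision and shown rounded to 5 d.p.)
v1: (-4.5,-1.5) → rotate → (-4.73315,0.31196) → ×s → (-4.79579,0.31609) → (-4.80,0.32)
v2: (-2,-5) → rotate → (-3.74134,-3.87329) → ×s → (-3.79086,-3.92455) → (-3.79,-3.92)
v3: (4.5,-5) → rotate → (2.27656,-6.32987) → ×s → (2.30669,-6.41365) → (2.31,-6.41)
v4: (2,5) → rotate → (3.74134,3.87329) → ×s → (3.79086,3.92455) → (3.79,3.92)
v5: (-4.5,5) → rotate → (-2.27656,6.32987) → ×s → (-2.30669,6.41365) → (-2.31,6.41)

Cross-section at z=1.25: (-4.80,0.32) (-3.79,-3.92) (2.31,-6.41) (3.79,3.92) (-2.31,6.41)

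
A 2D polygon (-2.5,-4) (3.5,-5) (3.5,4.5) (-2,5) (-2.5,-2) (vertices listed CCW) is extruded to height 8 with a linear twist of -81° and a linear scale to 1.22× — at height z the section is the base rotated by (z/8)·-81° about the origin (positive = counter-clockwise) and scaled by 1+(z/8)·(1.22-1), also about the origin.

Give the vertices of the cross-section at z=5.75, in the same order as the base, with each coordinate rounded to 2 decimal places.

t = z/height = 5.75/8 = 0.71875
s = 1 + (scale-1)·z/height = 1 + (1.22-1)·5.75/8 = 1.158125
θ = twist·z/height = -81°·5.75/8 = -58.2188° = -1.016109 rad
cos θ = 0.526678, sin θ = -0.850065 (intermediates below are computed at full precision and shown rounded to 5 d.p.)
v1: (-2.5,-4) → rotate → (-4.71695,0.01845) → ×s → (-5.46282,0.02137) → (-5.46,0.02)
v2: (3.5,-5) → rotate → (-2.40695,-5.60862) → ×s → (-2.78755,-6.49548) → (-2.79,-6.50)
v3: (3.5,4.5) → rotate → (5.66866,-0.60518) → ×s → (6.56502,-0.70087) → (6.57,-0.70)
v4: (-2,5) → rotate → (3.19697,4.33352) → ×s → (3.70249,5.01876) → (3.70,5.02)
v5: (-2.5,-2) → rotate → (-3.01682,1.07181) → ×s → (-3.49386,1.24129) → (-3.49,1.24)

Cross-section at z=5.75: (-5.46,0.02) (-2.79,-6.50) (6.57,-0.70) (3.70,5.02) (-3.49,1.24)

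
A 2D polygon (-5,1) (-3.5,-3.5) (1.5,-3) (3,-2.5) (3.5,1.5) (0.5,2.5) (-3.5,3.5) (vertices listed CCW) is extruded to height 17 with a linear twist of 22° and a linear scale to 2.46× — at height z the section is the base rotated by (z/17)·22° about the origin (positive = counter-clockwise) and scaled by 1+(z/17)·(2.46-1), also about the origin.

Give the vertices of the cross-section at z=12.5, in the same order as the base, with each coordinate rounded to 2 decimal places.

Cross-section at z=12.5: (-10.53,-0.90) (-4.95,-8.99) (4.72,-5.11) (7.42,-3.25) (6.10,5.01) (-0.45,5.27) (-8.99,4.95)

t = z/height = 12.5/17 = 0.735294
s = 1 + (scale-1)·z/height = 1 + (2.46-1)·12.5/17 = 2.073529
θ = twist·z/height = 22°·12.5/17 = 16.1765° = 0.282333 rad
cos θ = 0.960408, sin θ = 0.278597 (intermediates below are computed at full precision and shown rounded to 5 d.p.)
v1: (-5,1) → rotate → (-5.08064,-0.43258) → ×s → (-10.53485,-0.89696) → (-10.53,-0.90)
v2: (-3.5,-3.5) → rotate → (-2.38634,-4.33652) → ×s → (-4.94815,-8.99190) → (-4.95,-8.99)
v3: (1.5,-3) → rotate → (2.27640,-2.46333) → ×s → (4.72019,-5.10779) → (4.72,-5.11)
v4: (3,-2.5) → rotate → (3.57772,-1.56523) → ×s → (7.41850,-3.24555) → (7.42,-3.25)
v5: (3.5,1.5) → rotate → (2.94353,2.41570) → ×s → (6.10350,5.00903) → (6.10,5.01)
v6: (0.5,2.5) → rotate → (-0.21629,2.54032) → ×s → (-0.44848,5.26743) → (-0.45,5.27)
v7: (-3.5,3.5) → rotate → (-4.33652,2.38634) → ×s → (-8.99190,4.94815) → (-8.99,4.95)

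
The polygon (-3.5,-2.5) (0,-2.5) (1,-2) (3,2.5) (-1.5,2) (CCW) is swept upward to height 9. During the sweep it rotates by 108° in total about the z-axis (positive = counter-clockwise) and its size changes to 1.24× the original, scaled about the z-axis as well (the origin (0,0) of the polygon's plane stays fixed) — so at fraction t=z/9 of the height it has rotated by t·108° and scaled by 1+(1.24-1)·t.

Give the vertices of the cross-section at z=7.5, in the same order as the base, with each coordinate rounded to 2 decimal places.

Cross-section at z=7.5: (3.00,-4.20) (3.00,0.00) (2.40,1.20) (-3.00,3.60) (-2.40,-1.80)

t = z/height = 7.5/9 = 0.833333
s = 1 + (scale-1)·z/height = 1 + (1.24-1)·7.5/9 = 1.200000
θ = twist·z/height = 108°·7.5/9 = 90.0000° = 1.570796 rad
cos θ = 0.000000, sin θ = 1.000000 (intermediates below are computed at full precision and shown rounded to 5 d.p.)
v1: (-3.5,-2.5) → rotate → (2.50000,-3.50000) → ×s → (3.00000,-4.20000) → (3.00,-4.20)
v2: (0,-2.5) → rotate → (2.50000,0.00000) → ×s → (3.00000,0.00000) → (3.00,0.00)
v3: (1,-2) → rotate → (2.00000,1.00000) → ×s → (2.40000,1.20000) → (2.40,1.20)
v4: (3,2.5) → rotate → (-2.50000,3.00000) → ×s → (-3.00000,3.60000) → (-3.00,3.60)
v5: (-1.5,2) → rotate → (-2.00000,-1.50000) → ×s → (-2.40000,-1.80000) → (-2.40,-1.80)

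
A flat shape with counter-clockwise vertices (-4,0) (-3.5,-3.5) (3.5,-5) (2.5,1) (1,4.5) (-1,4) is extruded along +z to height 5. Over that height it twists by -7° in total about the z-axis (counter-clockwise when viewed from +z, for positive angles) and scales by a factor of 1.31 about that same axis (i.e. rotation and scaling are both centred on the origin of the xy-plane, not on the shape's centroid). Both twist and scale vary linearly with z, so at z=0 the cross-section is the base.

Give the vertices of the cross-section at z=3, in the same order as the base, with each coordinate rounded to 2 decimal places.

Cross-section at z=3: (-4.73,0.35) (-4.44,-3.84) (3.71,-6.22) (3.04,0.97) (1.57,5.24) (-0.84,4.82)

t = z/height = 3/5 = 0.6
s = 1 + (scale-1)·z/height = 1 + (1.31-1)·3/5 = 1.186000
θ = twist·z/height = -7°·3/5 = -4.2000° = -0.073304 rad
cos θ = 0.997314, sin θ = -0.073238 (intermediates below are computed at full precision and shown rounded to 5 d.p.)
v1: (-4,0) → rotate → (-3.98926,0.29295) → ×s → (-4.73126,0.34744) → (-4.73,0.35)
v2: (-3.5,-3.5) → rotate → (-3.74693,-3.23427) → ×s → (-4.44386,-3.83584) → (-4.44,-3.84)
v3: (3.5,-5) → rotate → (3.12441,-5.24291) → ×s → (3.70555,-6.21809) → (3.71,-6.22)
v4: (2.5,1) → rotate → (2.56652,0.81422) → ×s → (3.04390,0.96566) → (3.04,0.97)
v5: (1,4.5) → rotate → (1.32689,4.41468) → ×s → (1.57369,5.23581) → (1.57,5.24)
v6: (-1,4) → rotate → (-0.70436,4.06250) → ×s → (-0.83537,4.81812) → (-0.84,4.82)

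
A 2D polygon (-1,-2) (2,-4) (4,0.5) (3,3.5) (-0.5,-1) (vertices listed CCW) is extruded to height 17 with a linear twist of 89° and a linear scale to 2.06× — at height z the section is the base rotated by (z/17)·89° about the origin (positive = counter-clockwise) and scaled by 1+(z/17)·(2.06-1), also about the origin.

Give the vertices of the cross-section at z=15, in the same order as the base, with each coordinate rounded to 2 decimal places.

Cross-section at z=15: (3.41,-2.67) (8.36,2.25) (0.59,7.78) (-5.48,7.04) (1.70,-1.33)

t = z/height = 15/17 = 0.882353
s = 1 + (scale-1)·z/height = 1 + (2.06-1)·15/17 = 1.935294
θ = twist·z/height = 89°·15/17 = 78.5294° = 1.370597 rad
cos θ = 0.198865, sin θ = 0.980027 (intermediates below are computed at full precision and shown rounded to 5 d.p.)
v1: (-1,-2) → rotate → (1.76119,-1.37776) → ×s → (3.40842,-2.66636) → (3.41,-2.67)
v2: (2,-4) → rotate → (4.31784,1.16459) → ×s → (8.35629,2.25383) → (8.36,2.25)
v3: (4,0.5) → rotate → (0.30545,4.01954) → ×s → (0.59113,7.77899) → (0.59,7.78)
v4: (3,3.5) → rotate → (-2.83350,3.63611) → ×s → (-5.48366,7.03694) → (-5.48,7.04)
v5: (-0.5,-1) → rotate → (0.88059,-0.68888) → ×s → (1.70421,-1.33318) → (1.70,-1.33)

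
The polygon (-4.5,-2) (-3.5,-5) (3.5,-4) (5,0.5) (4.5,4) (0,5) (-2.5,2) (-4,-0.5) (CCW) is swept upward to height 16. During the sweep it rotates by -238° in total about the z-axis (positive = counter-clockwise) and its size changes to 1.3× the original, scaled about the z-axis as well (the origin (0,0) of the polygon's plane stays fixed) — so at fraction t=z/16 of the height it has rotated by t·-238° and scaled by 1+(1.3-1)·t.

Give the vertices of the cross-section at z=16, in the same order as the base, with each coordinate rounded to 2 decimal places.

t = z/height = 16/16 = 1
s = 1 + (scale-1)·z/height = 1 + (1.3-1)·16/16 = 1.300000
θ = twist·z/height = -238°·16/16 = -238.0000° = -4.153884 rad
cos θ = -0.529919, sin θ = 0.848048 (intermediates below are computed at full precision and shown rounded to 5 d.p.)
v1: (-4.5,-2) → rotate → (4.08073,-2.75638) → ×s → (5.30495,-3.58329) → (5.30,-3.58)
v2: (-3.5,-5) → rotate → (6.09496,-0.31857) → ×s → (7.92345,-0.41414) → (7.92,-0.41)
v3: (3.5,-4) → rotate → (1.53747,5.08785) → ×s → (1.99872,6.61420) → (2.00,6.61)
v4: (5,0.5) → rotate → (-3.07362,3.97528) → ×s → (-3.99571,5.16787) → (-4.00,5.17)
v5: (4.5,4) → rotate → (-5.77683,1.69654) → ×s → (-7.50988,2.20550) → (-7.51,2.21)
v6: (0,5) → rotate → (-4.24024,-2.64960) → ×s → (-5.51231,-3.44448) → (-5.51,-3.44)
v7: (-2.5,2) → rotate → (-0.37130,-3.17996) → ×s → (-0.48269,-4.13395) → (-0.48,-4.13)
v8: (-4,-0.5) → rotate → (2.54370,-3.12723) → ×s → (3.30681,-4.06540) → (3.31,-4.07)

Cross-section at z=16: (5.30,-3.58) (7.92,-0.41) (2.00,6.61) (-4.00,5.17) (-7.51,2.21) (-5.51,-3.44) (-0.48,-4.13) (3.31,-4.07)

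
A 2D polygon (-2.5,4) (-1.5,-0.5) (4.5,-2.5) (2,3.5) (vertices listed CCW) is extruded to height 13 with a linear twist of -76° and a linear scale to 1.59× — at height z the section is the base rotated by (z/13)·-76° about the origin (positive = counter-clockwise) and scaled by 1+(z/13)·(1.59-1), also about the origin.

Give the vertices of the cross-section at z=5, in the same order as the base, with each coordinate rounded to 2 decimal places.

t = z/height = 5/13 = 0.384615
s = 1 + (scale-1)·z/height = 1 + (1.59-1)·5/13 = 1.226923
θ = twist·z/height = -76°·5/13 = -29.2308° = -0.510173 rad
cos θ = 0.872660, sin θ = -0.488328 (intermediates below are computed at full precision and shown rounded to 5 d.p.)
v1: (-2.5,4) → rotate → (-0.22834,4.71146) → ×s → (-0.28015,5.78060) → (-0.28,5.78)
v2: (-1.5,-0.5) → rotate → (-1.55315,0.29616) → ×s → (-1.90560,0.36337) → (-1.91,0.36)
v3: (4.5,-2.5) → rotate → (2.70615,-4.37913) → ×s → (3.32024,-5.37285) → (3.32,-5.37)
v4: (2,3.5) → rotate → (3.45447,2.07765) → ×s → (4.23837,2.54912) → (4.24,2.55)

Cross-section at z=5: (-0.28,5.78) (-1.91,0.36) (3.32,-5.37) (4.24,2.55)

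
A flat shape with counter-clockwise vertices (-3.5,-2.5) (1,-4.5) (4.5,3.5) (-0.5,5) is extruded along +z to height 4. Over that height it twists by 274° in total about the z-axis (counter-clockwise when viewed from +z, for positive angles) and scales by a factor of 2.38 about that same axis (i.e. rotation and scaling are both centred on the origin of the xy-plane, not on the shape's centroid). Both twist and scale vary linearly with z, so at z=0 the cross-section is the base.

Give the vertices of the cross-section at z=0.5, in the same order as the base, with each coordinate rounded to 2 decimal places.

Cross-section at z=0.5: (-1.74,-4.73) (3.94,-3.70) (2.05,6.36) (-3.78,4.52)

t = z/height = 0.5/4 = 0.125
s = 1 + (scale-1)·z/height = 1 + (2.38-1)·0.5/4 = 1.172500
θ = twist·z/height = 274°·0.5/4 = 34.2500° = 0.597775 rad
cos θ = 0.826590, sin θ = 0.562805 (intermediates below are computed at full precision and shown rounded to 5 d.p.)
v1: (-3.5,-2.5) → rotate → (-1.48605,-4.03629) → ×s → (-1.74240,-4.73255) → (-1.74,-4.73)
v2: (1,-4.5) → rotate → (3.35921,-3.15685) → ×s → (3.93868,-3.70141) → (3.94,-3.70)
v3: (4.5,3.5) → rotate → (1.74984,5.42569) → ×s → (2.05168,6.36162) → (2.05,6.36)
v4: (-0.5,5) → rotate → (-3.22732,3.85155) → ×s → (-3.78403,4.51594) → (-3.78,4.52)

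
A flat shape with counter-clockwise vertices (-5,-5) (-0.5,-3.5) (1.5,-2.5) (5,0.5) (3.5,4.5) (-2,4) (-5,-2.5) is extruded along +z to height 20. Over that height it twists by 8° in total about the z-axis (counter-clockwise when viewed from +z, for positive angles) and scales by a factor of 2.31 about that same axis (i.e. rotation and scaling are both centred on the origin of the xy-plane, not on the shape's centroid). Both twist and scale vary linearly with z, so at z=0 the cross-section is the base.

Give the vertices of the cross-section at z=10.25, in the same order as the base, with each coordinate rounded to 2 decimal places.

Cross-section at z=10.25: (-7.74,-8.93) (-0.42,-5.89) (2.80,-3.99) (8.28,1.43) (5.30,7.92) (-3.81,6.43) (-8.04,-4.77)

t = z/height = 10.25/20 = 0.5125
s = 1 + (scale-1)·z/height = 1 + (2.31-1)·10.25/20 = 1.671375
θ = twist·z/height = 8°·10.25/20 = 4.1000° = 0.071558 rad
cos θ = 0.997441, sin θ = 0.071497 (intermediates below are computed at full precision and shown rounded to 5 d.p.)
v1: (-5,-5) → rotate → (-4.62972,-5.34469) → ×s → (-7.73799,-8.93298) → (-7.74,-8.93)
v2: (-0.5,-3.5) → rotate → (-0.24848,-3.52679) → ×s → (-0.41530,-5.89459) → (-0.42,-5.89)
v3: (1.5,-2.5) → rotate → (1.67490,-2.38636) → ×s → (2.79939,-3.98850) → (2.80,-3.99)
v4: (5,0.5) → rotate → (4.95146,0.85621) → ×s → (8.27574,1.43104) → (8.28,1.43)
v5: (3.5,4.5) → rotate → (3.16930,4.73872) → ×s → (5.29710,7.92019) → (5.30,7.92)
v6: (-2,4) → rotate → (-2.28087,3.84677) → ×s → (-3.81219,6.42939) → (-3.81,6.43)
v7: (-5,-2.5) → rotate → (-4.80846,-2.85109) → ×s → (-8.03674,-4.76524) → (-8.04,-4.77)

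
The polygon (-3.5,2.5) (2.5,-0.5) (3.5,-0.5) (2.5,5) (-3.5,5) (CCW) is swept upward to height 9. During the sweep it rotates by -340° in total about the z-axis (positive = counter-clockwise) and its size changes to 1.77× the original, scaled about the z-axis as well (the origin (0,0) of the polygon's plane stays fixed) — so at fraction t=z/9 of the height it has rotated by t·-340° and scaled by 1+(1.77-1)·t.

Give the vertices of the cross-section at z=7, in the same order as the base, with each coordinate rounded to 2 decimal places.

Cross-section at z=7: (-3.44,-5.96) (0.41,4.06) (0.25,5.65) (-8.34,3.20) (-7.42,-6.34)

t = z/height = 7/9 = 0.777778
s = 1 + (scale-1)·z/height = 1 + (1.77-1)·7/9 = 1.598889
θ = twist·z/height = -340°·7/9 = -264.4444° = -4.615426 rad
cos θ = -0.096811, sin θ = 0.995303 (intermediates below are computed at full precision and shown rounded to 5 d.p.)
v1: (-3.5,2.5) → rotate → (-2.14942,-3.72559) → ×s → (-3.43668,-5.95680) → (-3.44,-5.96)
v2: (2.5,-0.5) → rotate → (0.25562,2.53666) → ×s → (0.40871,4.05584) → (0.41,4.06)
v3: (3.5,-0.5) → rotate → (0.15881,3.53197) → ×s → (0.25392,5.64722) → (0.25,5.65)
v4: (2.5,5) → rotate → (-5.21854,2.00420) → ×s → (-8.34387,3.20450) → (-8.34,3.20)
v5: (-3.5,5) → rotate → (-4.63768,-3.96761) → ×s → (-7.41513,-6.34377) → (-7.42,-6.34)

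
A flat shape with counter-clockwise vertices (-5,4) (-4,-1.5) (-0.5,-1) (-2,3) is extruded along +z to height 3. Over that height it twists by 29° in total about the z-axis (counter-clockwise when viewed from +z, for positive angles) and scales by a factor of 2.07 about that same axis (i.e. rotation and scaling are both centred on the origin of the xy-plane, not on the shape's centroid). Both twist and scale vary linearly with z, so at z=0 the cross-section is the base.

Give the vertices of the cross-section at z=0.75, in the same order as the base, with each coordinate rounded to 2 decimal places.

Cross-section at z=0.75: (-6.93,4.23) (-4.79,-2.53) (-0.47,-1.34) (-2.99,3.45)

t = z/height = 0.75/3 = 0.25
s = 1 + (scale-1)·z/height = 1 + (2.07-1)·0.75/3 = 1.267500
θ = twist·z/height = 29°·0.75/3 = 7.2500° = 0.126536 rad
cos θ = 0.992005, sin θ = 0.126199 (intermediates below are computed at full precision and shown rounded to 5 d.p.)
v1: (-5,4) → rotate → (-5.46482,3.33702) → ×s → (-6.92666,4.22968) → (-6.93,4.23)
v2: (-4,-1.5) → rotate → (-3.77872,-1.99280) → ×s → (-4.78953,-2.52588) → (-4.79,-2.53)
v3: (-0.5,-1) → rotate → (-0.36980,-1.05510) → ×s → (-0.46873,-1.33734) → (-0.47,-1.34)
v4: (-2,3) → rotate → (-2.36261,2.72362) → ×s → (-2.99460,3.45218) → (-2.99,3.45)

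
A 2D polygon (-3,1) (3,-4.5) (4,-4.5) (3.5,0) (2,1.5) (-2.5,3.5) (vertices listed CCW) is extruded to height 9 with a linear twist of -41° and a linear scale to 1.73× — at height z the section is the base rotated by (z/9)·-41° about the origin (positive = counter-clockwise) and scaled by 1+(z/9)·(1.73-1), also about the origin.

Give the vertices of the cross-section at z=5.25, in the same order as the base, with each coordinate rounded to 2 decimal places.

t = z/height = 5.25/9 = 0.583333
s = 1 + (scale-1)·z/height = 1 + (1.73-1)·5.25/9 = 1.425833
θ = twist·z/height = -41°·5.25/9 = -23.9167° = -0.417425 rad
cos θ = 0.914136, sin θ = -0.405408 (intermediates below are computed at full precision and shown rounded to 5 d.p.)
v1: (-3,1) → rotate → (-2.33700,2.13036) → ×s → (-3.33217,3.03754) → (-3.33,3.04)
v2: (3,-4.5) → rotate → (0.91807,-5.32983) → ×s → (1.30902,-7.59946) → (1.31,-7.60)
v3: (4,-4.5) → rotate → (1.83221,-5.73524) → ×s → (2.61243,-8.17750) → (2.61,-8.18)
v4: (3.5,0) → rotate → (3.19948,-1.41893) → ×s → (4.56192,-2.02315) → (4.56,-2.02)
v5: (2,1.5) → rotate → (2.43638,0.56039) → ×s → (3.47388,0.79902) → (3.47,0.80)
v6: (-2.5,3.5) → rotate → (-0.86641,4.21300) → ×s → (-1.23536,6.00703) → (-1.24,6.01)

Cross-section at z=5.25: (-3.33,3.04) (1.31,-7.60) (2.61,-8.18) (4.56,-2.02) (3.47,0.80) (-1.24,6.01)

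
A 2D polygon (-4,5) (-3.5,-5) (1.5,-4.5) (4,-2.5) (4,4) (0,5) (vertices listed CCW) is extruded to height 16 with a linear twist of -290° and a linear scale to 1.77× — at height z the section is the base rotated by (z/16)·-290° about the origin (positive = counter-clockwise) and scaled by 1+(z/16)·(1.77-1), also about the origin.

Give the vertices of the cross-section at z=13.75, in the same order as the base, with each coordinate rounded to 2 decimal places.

t = z/height = 13.75/16 = 0.859375
s = 1 + (scale-1)·z/height = 1 + (1.77-1)·13.75/16 = 1.661719
θ = twist·z/height = -290°·13.75/16 = -249.2188° = -4.349688 rad
cos θ = -0.354801, sin θ = 0.934942 (intermediates below are computed at full precision and shown rounded to 5 d.p.)
v1: (-4,5) → rotate → (-3.25551,-5.51377) → ×s → (-5.40973,-9.16234) → (-5.41,-9.16)
v2: (-3.5,-5) → rotate → (5.91651,-1.49829) → ×s → (9.83158,-2.48974) → (9.83,-2.49)
v3: (1.5,-4.5) → rotate → (3.67504,2.99902) → ×s → (6.10688,4.98352) → (6.11,4.98)
v4: (4,-2.5) → rotate → (0.91815,4.62677) → ×s → (1.52571,7.68839) → (1.53,7.69)
v5: (4,4) → rotate → (-5.15897,2.32056) → ×s → (-8.57276,3.85612) → (-8.57,3.86)
v6: (0,5) → rotate → (-4.67471,-1.77401) → ×s → (-7.76805,-2.94790) → (-7.77,-2.95)

Cross-section at z=13.75: (-5.41,-9.16) (9.83,-2.49) (6.11,4.98) (1.53,7.69) (-8.57,3.86) (-7.77,-2.95)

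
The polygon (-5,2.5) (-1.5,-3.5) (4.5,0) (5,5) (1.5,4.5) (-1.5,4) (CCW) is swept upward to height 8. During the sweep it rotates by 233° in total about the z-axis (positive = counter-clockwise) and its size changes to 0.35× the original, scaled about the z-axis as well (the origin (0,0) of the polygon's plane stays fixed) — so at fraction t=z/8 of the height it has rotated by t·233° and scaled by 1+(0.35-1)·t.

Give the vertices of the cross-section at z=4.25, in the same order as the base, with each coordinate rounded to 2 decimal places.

t = z/height = 4.25/8 = 0.53125
s = 1 + (scale-1)·z/height = 1 + (0.35-1)·4.25/8 = 0.654688
θ = twist·z/height = 233°·4.25/8 = 123.7813° = 2.160390 rad
cos θ = -0.556024, sin θ = 0.831166 (intermediates below are computed at full precision and shown rounded to 5 d.p.)
v1: (-5,2.5) → rotate → (0.70220,-5.54589) → ×s → (0.45972,-3.63083) → (0.46,-3.63)
v2: (-1.5,-3.5) → rotate → (3.74312,0.69933) → ×s → (2.45057,0.45784) → (2.45,0.46)
v3: (4.5,0) → rotate → (-2.50211,3.74025) → ×s → (-1.63810,2.44869) → (-1.64,2.45)
v4: (5,5) → rotate → (-6.93595,1.37571) → ×s → (-4.54088,0.90066) → (-4.54,0.90)
v5: (1.5,4.5) → rotate → (-4.57428,-1.25536) → ×s → (-2.99473,-0.82187) → (-2.99,-0.82)
v6: (-1.5,4) → rotate → (-2.49063,-3.47084) → ×s → (-1.63058,-2.27232) → (-1.63,-2.27)

Cross-section at z=4.25: (0.46,-3.63) (2.45,0.46) (-1.64,2.45) (-4.54,0.90) (-2.99,-0.82) (-1.63,-2.27)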